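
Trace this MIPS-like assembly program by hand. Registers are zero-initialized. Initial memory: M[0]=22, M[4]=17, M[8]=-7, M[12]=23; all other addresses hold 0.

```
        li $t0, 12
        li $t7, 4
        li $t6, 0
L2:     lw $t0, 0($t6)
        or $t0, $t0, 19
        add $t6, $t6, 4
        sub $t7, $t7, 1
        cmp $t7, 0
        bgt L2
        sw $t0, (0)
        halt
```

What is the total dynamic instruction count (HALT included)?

29

li $t0, 12 → $t0=12
li $t7, 4 → $t7=4
li $t6, 0 → $t6=0
lw $t0, 0($t6) → $t0=M[0]=22
or $t0, $t0, 19 → $t0=22|19=23
add $t6, $t6, 4 → $t6=0+4=4
sub $t7, $t7, 1 → $t7=4-1=3
cmp $t7, 0  (cmp 3,0)
bgt L2: taken
lw $t0, 0($t6) → $t0=M[4]=17
or $t0, $t0, 19 → $t0=17|19=19
add $t6, $t6, 4 → $t6=4+4=8
sub $t7, $t7, 1 → $t7=3-1=2
cmp $t7, 0  (cmp 2,0)
bgt L2: taken
lw $t0, 0($t6) → $t0=M[8]=-7
or $t0, $t0, 19 → $t0=(-7)|19=-5
add $t6, $t6, 4 → $t6=8+4=12
sub $t7, $t7, 1 → $t7=2-1=1
cmp $t7, 0  (cmp 1,0)
bgt L2: taken
lw $t0, 0($t6) → $t0=M[12]=23
or $t0, $t0, 19 → $t0=23|19=23
add $t6, $t6, 4 → $t6=12+4=16
sub $t7, $t7, 1 → $t7=1-1=0
cmp $t7, 0  (cmp 0,0)
bgt L2: not taken
sw $t0, (0) → M[0]=23
halt.
Total executed instructions: 29.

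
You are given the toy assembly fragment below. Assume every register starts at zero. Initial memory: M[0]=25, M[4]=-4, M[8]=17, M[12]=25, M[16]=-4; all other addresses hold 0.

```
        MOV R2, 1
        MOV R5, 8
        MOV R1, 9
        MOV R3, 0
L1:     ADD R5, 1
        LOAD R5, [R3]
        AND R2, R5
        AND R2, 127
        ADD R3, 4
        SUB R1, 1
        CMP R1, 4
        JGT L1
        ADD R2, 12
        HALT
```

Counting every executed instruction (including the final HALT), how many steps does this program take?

after MOV R2, 1: R2=1
after MOV R5, 8: R5=8
after MOV R1, 9: R1=9
after MOV R3, 0: R3=0
after ADD R5, 1: R5=8+1=9
after LOAD R5, [R3]: R5=M[0]=25
after AND R2, R5: R2=1&25=1
after AND R2, 127: R2=1&127=1
after ADD R3, 4: R3=0+4=4
after SUB R1, 1: R1=9-1=8
CMP R1, 4  (cmp 8,4)
JGT L1: taken
after ADD R5, 1: R5=25+1=26
after LOAD R5, [R3]: R5=M[4]=-4
after AND R2, R5: R2=1&(-4)=0
after AND R2, 127: R2=0&127=0
after ADD R3, 4: R3=4+4=8
after SUB R1, 1: R1=8-1=7
CMP R1, 4  (cmp 7,4)
JGT L1: taken
after ADD R5, 1: R5=(-4)+1=-3
after LOAD R5, [R3]: R5=M[8]=17
after AND R2, R5: R2=0&17=0
after AND R2, 127: R2=0&127=0
after ADD R3, 4: R3=8+4=12
after SUB R1, 1: R1=7-1=6
CMP R1, 4  (cmp 6,4)
JGT L1: taken
after ADD R5, 1: R5=17+1=18
after LOAD R5, [R3]: R5=M[12]=25
after AND R2, R5: R2=0&25=0
after AND R2, 127: R2=0&127=0
after ADD R3, 4: R3=12+4=16
after SUB R1, 1: R1=6-1=5
CMP R1, 4  (cmp 5,4)
JGT L1: taken
after ADD R5, 1: R5=25+1=26
after LOAD R5, [R3]: R5=M[16]=-4
after AND R2, R5: R2=0&(-4)=0
after AND R2, 127: R2=0&127=0
after ADD R3, 4: R3=16+4=20
after SUB R1, 1: R1=5-1=4
CMP R1, 4  (cmp 4,4)
JGT L1: not taken
after ADD R2, 12: R2=0+12=12
halt.
Total executed instructions: 46.

46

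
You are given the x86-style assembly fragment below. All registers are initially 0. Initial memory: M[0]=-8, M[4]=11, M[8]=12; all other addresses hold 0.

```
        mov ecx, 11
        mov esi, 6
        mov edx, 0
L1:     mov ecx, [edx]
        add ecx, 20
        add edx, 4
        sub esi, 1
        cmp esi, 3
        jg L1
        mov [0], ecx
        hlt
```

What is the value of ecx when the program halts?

32

mov ecx, 11 → ecx=11
mov esi, 6 → esi=6
mov edx, 0 → edx=0
mov ecx, [edx] → ecx=M[0]=-8
add ecx, 20 → ecx=(-8)+20=12
add edx, 4 → edx=0+4=4
sub esi, 1 → esi=6-1=5
cmp esi, 3  (cmp 5,3)
jg L1: taken
mov ecx, [edx] → ecx=M[4]=11
add ecx, 20 → ecx=11+20=31
add edx, 4 → edx=4+4=8
sub esi, 1 → esi=5-1=4
cmp esi, 3  (cmp 4,3)
jg L1: taken
mov ecx, [edx] → ecx=M[8]=12
add ecx, 20 → ecx=12+20=32
add edx, 4 → edx=8+4=12
sub esi, 1 → esi=4-1=3
cmp esi, 3  (cmp 3,3)
jg L1: not taken
mov [0], ecx → M[0]=32
halt.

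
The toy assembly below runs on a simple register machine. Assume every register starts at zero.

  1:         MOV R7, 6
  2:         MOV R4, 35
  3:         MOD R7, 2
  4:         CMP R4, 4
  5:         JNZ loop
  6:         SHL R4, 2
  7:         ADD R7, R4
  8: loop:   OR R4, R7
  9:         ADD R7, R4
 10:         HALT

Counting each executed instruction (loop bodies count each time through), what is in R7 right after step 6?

0

MOV R7, 6 → R7=6
MOV R4, 35 → R4=35
MOD R7, 2 → R7=6%2=0
CMP R4, 4  (cmp 35,4)
JNZ loop: taken
OR R4, R7 → R4=35|0=35
After step 6: R7 = 0.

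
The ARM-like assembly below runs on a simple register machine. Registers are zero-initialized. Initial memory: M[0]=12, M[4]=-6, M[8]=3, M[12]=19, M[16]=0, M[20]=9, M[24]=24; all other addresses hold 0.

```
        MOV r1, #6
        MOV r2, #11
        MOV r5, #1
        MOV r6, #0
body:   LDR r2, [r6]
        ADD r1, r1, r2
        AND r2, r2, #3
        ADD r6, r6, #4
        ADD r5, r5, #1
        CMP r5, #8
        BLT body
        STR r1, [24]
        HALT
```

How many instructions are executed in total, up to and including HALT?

55

MOV r1, #6 → r1=6
MOV r2, #11 → r2=11
MOV r5, #1 → r5=1
MOV r6, #0 → r6=0
LDR r2, [r6] → r2=M[0]=12
ADD r1, r1, r2 → r1=6+12=18
AND r2, r2, #3 → r2=12&3=0
ADD r6, r6, #4 → r6=0+4=4
ADD r5, r5, #1 → r5=1+1=2
CMP r5, #8  (cmp 2,8)
BLT body: taken
LDR r2, [r6] → r2=M[4]=-6
ADD r1, r1, r2 → r1=18+(-6)=12
AND r2, r2, #3 → r2=(-6)&3=2
ADD r6, r6, #4 → r6=4+4=8
ADD r5, r5, #1 → r5=2+1=3
CMP r5, #8  (cmp 3,8)
BLT body: taken
LDR r2, [r6] → r2=M[8]=3
ADD r1, r1, r2 → r1=12+3=15
AND r2, r2, #3 → r2=3&3=3
ADD r6, r6, #4 → r6=8+4=12
ADD r5, r5, #1 → r5=3+1=4
CMP r5, #8  (cmp 4,8)
BLT body: taken
LDR r2, [r6] → r2=M[12]=19
ADD r1, r1, r2 → r1=15+19=34
AND r2, r2, #3 → r2=19&3=3
ADD r6, r6, #4 → r6=12+4=16
ADD r5, r5, #1 → r5=4+1=5
CMP r5, #8  (cmp 5,8)
BLT body: taken
LDR r2, [r6] → r2=M[16]=0
ADD r1, r1, r2 → r1=34+0=34
AND r2, r2, #3 → r2=0&3=0
ADD r6, r6, #4 → r6=16+4=20
ADD r5, r5, #1 → r5=5+1=6
CMP r5, #8  (cmp 6,8)
BLT body: taken
LDR r2, [r6] → r2=M[20]=9
ADD r1, r1, r2 → r1=34+9=43
AND r2, r2, #3 → r2=9&3=1
ADD r6, r6, #4 → r6=20+4=24
ADD r5, r5, #1 → r5=6+1=7
CMP r5, #8  (cmp 7,8)
BLT body: taken
LDR r2, [r6] → r2=M[24]=24
ADD r1, r1, r2 → r1=43+24=67
AND r2, r2, #3 → r2=24&3=0
ADD r6, r6, #4 → r6=24+4=28
ADD r5, r5, #1 → r5=7+1=8
CMP r5, #8  (cmp 8,8)
BLT body: not taken
STR r1, [24] → M[24]=67
halt.
Total executed instructions: 55.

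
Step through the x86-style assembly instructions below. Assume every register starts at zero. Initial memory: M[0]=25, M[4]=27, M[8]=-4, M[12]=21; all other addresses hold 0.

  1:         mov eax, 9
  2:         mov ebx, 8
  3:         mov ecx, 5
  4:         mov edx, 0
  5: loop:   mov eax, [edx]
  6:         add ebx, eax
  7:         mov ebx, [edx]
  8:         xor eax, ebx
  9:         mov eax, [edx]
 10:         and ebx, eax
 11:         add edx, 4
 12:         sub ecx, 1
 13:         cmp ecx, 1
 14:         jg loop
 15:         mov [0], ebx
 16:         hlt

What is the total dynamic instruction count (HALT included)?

46

after mov eax, 9: eax=9
after mov ebx, 8: ebx=8
after mov ecx, 5: ecx=5
after mov edx, 0: edx=0
after mov eax, [edx]: eax=M[0]=25
after add ebx, eax: ebx=8+25=33
after mov ebx, [edx]: ebx=M[0]=25
after xor eax, ebx: eax=25^25=0
after mov eax, [edx]: eax=M[0]=25
after and ebx, eax: ebx=25&25=25
after add edx, 4: edx=0+4=4
after sub ecx, 1: ecx=5-1=4
cmp ecx, 1  (cmp 4,1)
jg loop: taken
after mov eax, [edx]: eax=M[4]=27
after add ebx, eax: ebx=25+27=52
after mov ebx, [edx]: ebx=M[4]=27
after xor eax, ebx: eax=27^27=0
after mov eax, [edx]: eax=M[4]=27
after and ebx, eax: ebx=27&27=27
after add edx, 4: edx=4+4=8
after sub ecx, 1: ecx=4-1=3
cmp ecx, 1  (cmp 3,1)
jg loop: taken
after mov eax, [edx]: eax=M[8]=-4
after add ebx, eax: ebx=27+(-4)=23
after mov ebx, [edx]: ebx=M[8]=-4
after xor eax, ebx: eax=(-4)^(-4)=0
after mov eax, [edx]: eax=M[8]=-4
after and ebx, eax: ebx=(-4)&(-4)=-4
after add edx, 4: edx=8+4=12
after sub ecx, 1: ecx=3-1=2
cmp ecx, 1  (cmp 2,1)
jg loop: taken
after mov eax, [edx]: eax=M[12]=21
after add ebx, eax: ebx=(-4)+21=17
after mov ebx, [edx]: ebx=M[12]=21
after xor eax, ebx: eax=21^21=0
after mov eax, [edx]: eax=M[12]=21
after and ebx, eax: ebx=21&21=21
after add edx, 4: edx=12+4=16
after sub ecx, 1: ecx=2-1=1
cmp ecx, 1  (cmp 1,1)
jg loop: not taken
mov [0], ebx → M[0]=21
halt.
Total executed instructions: 46.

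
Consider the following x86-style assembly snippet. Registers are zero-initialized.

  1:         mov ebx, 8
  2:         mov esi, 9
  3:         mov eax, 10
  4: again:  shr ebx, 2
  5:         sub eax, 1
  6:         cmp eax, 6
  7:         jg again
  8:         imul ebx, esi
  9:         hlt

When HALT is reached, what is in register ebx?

0

after mov ebx, 8: ebx=8
after mov esi, 9: esi=9
after mov eax, 10: eax=10
after shr ebx, 2: ebx=8>>2=2
after sub eax, 1: eax=10-1=9
cmp eax, 6  (cmp 9,6)
jg again: taken
after shr ebx, 2: ebx=2>>2=0
after sub eax, 1: eax=9-1=8
cmp eax, 6  (cmp 8,6)
jg again: taken
after shr ebx, 2: ebx=0>>2=0
after sub eax, 1: eax=8-1=7
cmp eax, 6  (cmp 7,6)
jg again: taken
after shr ebx, 2: ebx=0>>2=0
after sub eax, 1: eax=7-1=6
cmp eax, 6  (cmp 6,6)
jg again: not taken
after imul ebx, esi: ebx=0*9=0
halt.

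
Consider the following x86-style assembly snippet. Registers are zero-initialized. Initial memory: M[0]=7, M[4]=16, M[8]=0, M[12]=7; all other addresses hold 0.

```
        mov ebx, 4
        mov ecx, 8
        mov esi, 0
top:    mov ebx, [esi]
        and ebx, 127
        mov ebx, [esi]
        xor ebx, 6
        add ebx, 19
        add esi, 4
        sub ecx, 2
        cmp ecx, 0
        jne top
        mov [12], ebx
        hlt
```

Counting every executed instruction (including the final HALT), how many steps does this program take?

after mov ebx, 4: ebx=4
after mov ecx, 8: ecx=8
after mov esi, 0: esi=0
after mov ebx, [esi]: ebx=M[0]=7
after and ebx, 127: ebx=7&127=7
after mov ebx, [esi]: ebx=M[0]=7
after xor ebx, 6: ebx=7^6=1
after add ebx, 19: ebx=1+19=20
after add esi, 4: esi=0+4=4
after sub ecx, 2: ecx=8-2=6
cmp ecx, 0  (cmp 6,0)
jne top: taken
after mov ebx, [esi]: ebx=M[4]=16
after and ebx, 127: ebx=16&127=16
after mov ebx, [esi]: ebx=M[4]=16
after xor ebx, 6: ebx=16^6=22
after add ebx, 19: ebx=22+19=41
after add esi, 4: esi=4+4=8
after sub ecx, 2: ecx=6-2=4
cmp ecx, 0  (cmp 4,0)
jne top: taken
after mov ebx, [esi]: ebx=M[8]=0
after and ebx, 127: ebx=0&127=0
after mov ebx, [esi]: ebx=M[8]=0
after xor ebx, 6: ebx=0^6=6
after add ebx, 19: ebx=6+19=25
after add esi, 4: esi=8+4=12
after sub ecx, 2: ecx=4-2=2
cmp ecx, 0  (cmp 2,0)
jne top: taken
after mov ebx, [esi]: ebx=M[12]=7
after and ebx, 127: ebx=7&127=7
after mov ebx, [esi]: ebx=M[12]=7
after xor ebx, 6: ebx=7^6=1
after add ebx, 19: ebx=1+19=20
after add esi, 4: esi=12+4=16
after sub ecx, 2: ecx=2-2=0
cmp ecx, 0  (cmp 0,0)
jne top: not taken
mov [12], ebx → M[12]=20
halt.
Total executed instructions: 41.

41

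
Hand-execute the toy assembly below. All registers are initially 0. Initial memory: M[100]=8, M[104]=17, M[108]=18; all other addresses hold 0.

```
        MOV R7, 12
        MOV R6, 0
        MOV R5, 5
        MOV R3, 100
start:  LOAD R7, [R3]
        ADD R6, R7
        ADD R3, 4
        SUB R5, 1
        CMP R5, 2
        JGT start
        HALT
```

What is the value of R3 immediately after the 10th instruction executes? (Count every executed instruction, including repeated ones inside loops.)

104

MOV R7, 12 → R7=12
MOV R6, 0 → R6=0
MOV R5, 5 → R5=5
MOV R3, 100 → R3=100
LOAD R7, [R3] → R7=M[100]=8
ADD R6, R7 → R6=0+8=8
ADD R3, 4 → R3=100+4=104
SUB R5, 1 → R5=5-1=4
CMP R5, 2  (cmp 4,2)
JGT start: taken
After step 10: R3 = 104.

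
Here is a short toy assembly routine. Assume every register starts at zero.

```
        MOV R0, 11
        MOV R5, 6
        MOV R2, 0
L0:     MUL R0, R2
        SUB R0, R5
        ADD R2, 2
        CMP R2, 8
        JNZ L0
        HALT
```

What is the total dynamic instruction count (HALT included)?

MOV R0, 11 → R0=11
MOV R5, 6 → R5=6
MOV R2, 0 → R2=0
MUL R0, R2 → R0=11*0=0
SUB R0, R5 → R0=0-6=-6
ADD R2, 2 → R2=0+2=2
CMP R2, 8  (cmp 2,8)
JNZ L0: taken
MUL R0, R2 → R0=(-6)*2=-12
SUB R0, R5 → R0=(-12)-6=-18
ADD R2, 2 → R2=2+2=4
CMP R2, 8  (cmp 4,8)
JNZ L0: taken
MUL R0, R2 → R0=(-18)*4=-72
SUB R0, R5 → R0=(-72)-6=-78
ADD R2, 2 → R2=4+2=6
CMP R2, 8  (cmp 6,8)
JNZ L0: taken
MUL R0, R2 → R0=(-78)*6=-468
SUB R0, R5 → R0=(-468)-6=-474
ADD R2, 2 → R2=6+2=8
CMP R2, 8  (cmp 8,8)
JNZ L0: not taken
halt.
Total executed instructions: 24.

24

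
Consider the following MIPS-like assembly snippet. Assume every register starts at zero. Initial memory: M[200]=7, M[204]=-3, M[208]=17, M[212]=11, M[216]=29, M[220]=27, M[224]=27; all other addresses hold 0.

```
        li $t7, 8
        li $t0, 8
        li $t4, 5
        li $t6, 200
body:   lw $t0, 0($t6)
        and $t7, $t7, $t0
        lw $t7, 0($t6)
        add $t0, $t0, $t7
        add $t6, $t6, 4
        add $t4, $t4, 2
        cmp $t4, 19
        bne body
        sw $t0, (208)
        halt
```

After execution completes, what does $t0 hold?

54

li $t7, 8 → $t7=8
li $t0, 8 → $t0=8
li $t4, 5 → $t4=5
li $t6, 200 → $t6=200
lw $t0, 0($t6) → $t0=M[200]=7
and $t7, $t7, $t0 → $t7=8&7=0
lw $t7, 0($t6) → $t7=M[200]=7
add $t0, $t0, $t7 → $t0=7+7=14
add $t6, $t6, 4 → $t6=200+4=204
add $t4, $t4, 2 → $t4=5+2=7
cmp $t4, 19  (cmp 7,19)
bne body: taken
lw $t0, 0($t6) → $t0=M[204]=-3
and $t7, $t7, $t0 → $t7=7&(-3)=5
lw $t7, 0($t6) → $t7=M[204]=-3
add $t0, $t0, $t7 → $t0=(-3)+(-3)=-6
add $t6, $t6, 4 → $t6=204+4=208
add $t4, $t4, 2 → $t4=7+2=9
cmp $t4, 19  (cmp 9,19)
bne body: taken
lw $t0, 0($t6) → $t0=M[208]=17
and $t7, $t7, $t0 → $t7=(-3)&17=17
lw $t7, 0($t6) → $t7=M[208]=17
add $t0, $t0, $t7 → $t0=17+17=34
add $t6, $t6, 4 → $t6=208+4=212
add $t4, $t4, 2 → $t4=9+2=11
cmp $t4, 19  (cmp 11,19)
bne body: taken
lw $t0, 0($t6) → $t0=M[212]=11
and $t7, $t7, $t0 → $t7=17&11=1
lw $t7, 0($t6) → $t7=M[212]=11
add $t0, $t0, $t7 → $t0=11+11=22
add $t6, $t6, 4 → $t6=212+4=216
add $t4, $t4, 2 → $t4=11+2=13
cmp $t4, 19  (cmp 13,19)
bne body: taken
lw $t0, 0($t6) → $t0=M[216]=29
and $t7, $t7, $t0 → $t7=11&29=9
lw $t7, 0($t6) → $t7=M[216]=29
add $t0, $t0, $t7 → $t0=29+29=58
add $t6, $t6, 4 → $t6=216+4=220
add $t4, $t4, 2 → $t4=13+2=15
cmp $t4, 19  (cmp 15,19)
bne body: taken
lw $t0, 0($t6) → $t0=M[220]=27
and $t7, $t7, $t0 → $t7=29&27=25
lw $t7, 0($t6) → $t7=M[220]=27
add $t0, $t0, $t7 → $t0=27+27=54
add $t6, $t6, 4 → $t6=220+4=224
add $t4, $t4, 2 → $t4=15+2=17
cmp $t4, 19  (cmp 17,19)
bne body: taken
lw $t0, 0($t6) → $t0=M[224]=27
and $t7, $t7, $t0 → $t7=27&27=27
lw $t7, 0($t6) → $t7=M[224]=27
add $t0, $t0, $t7 → $t0=27+27=54
add $t6, $t6, 4 → $t6=224+4=228
add $t4, $t4, 2 → $t4=17+2=19
cmp $t4, 19  (cmp 19,19)
bne body: not taken
sw $t0, (208) → M[208]=54
halt.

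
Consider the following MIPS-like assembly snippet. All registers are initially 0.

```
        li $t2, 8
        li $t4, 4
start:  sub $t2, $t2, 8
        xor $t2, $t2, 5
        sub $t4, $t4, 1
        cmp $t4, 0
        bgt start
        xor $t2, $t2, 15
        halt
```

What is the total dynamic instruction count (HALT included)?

24

li $t2, 8 → $t2=8
li $t4, 4 → $t4=4
sub $t2, $t2, 8 → $t2=8-8=0
xor $t2, $t2, 5 → $t2=0^5=5
sub $t4, $t4, 1 → $t4=4-1=3
cmp $t4, 0  (cmp 3,0)
bgt start: taken
sub $t2, $t2, 8 → $t2=5-8=-3
xor $t2, $t2, 5 → $t2=(-3)^5=-8
sub $t4, $t4, 1 → $t4=3-1=2
cmp $t4, 0  (cmp 2,0)
bgt start: taken
sub $t2, $t2, 8 → $t2=(-8)-8=-16
xor $t2, $t2, 5 → $t2=(-16)^5=-11
sub $t4, $t4, 1 → $t4=2-1=1
cmp $t4, 0  (cmp 1,0)
bgt start: taken
sub $t2, $t2, 8 → $t2=(-11)-8=-19
xor $t2, $t2, 5 → $t2=(-19)^5=-24
sub $t4, $t4, 1 → $t4=1-1=0
cmp $t4, 0  (cmp 0,0)
bgt start: not taken
xor $t2, $t2, 15 → $t2=(-24)^15=-25
halt.
Total executed instructions: 24.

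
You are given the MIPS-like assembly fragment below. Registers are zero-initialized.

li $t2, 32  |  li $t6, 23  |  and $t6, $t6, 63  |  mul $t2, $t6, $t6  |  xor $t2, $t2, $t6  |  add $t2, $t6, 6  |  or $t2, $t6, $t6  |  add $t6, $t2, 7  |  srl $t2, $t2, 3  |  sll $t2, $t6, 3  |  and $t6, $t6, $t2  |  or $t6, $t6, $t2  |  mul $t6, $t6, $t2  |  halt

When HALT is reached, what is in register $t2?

240

$t2=32
$t6=23
$t6=23&63=23
$t2=23*23=529
$t2=529^23=518
$t2=23+6=29
$t2=23|23=23
$t6=23+7=30
$t2=23>>3=2
$t2=30<<3=240
$t6=30&240=16
$t6=16|240=240
$t6=240*240=57600
halt.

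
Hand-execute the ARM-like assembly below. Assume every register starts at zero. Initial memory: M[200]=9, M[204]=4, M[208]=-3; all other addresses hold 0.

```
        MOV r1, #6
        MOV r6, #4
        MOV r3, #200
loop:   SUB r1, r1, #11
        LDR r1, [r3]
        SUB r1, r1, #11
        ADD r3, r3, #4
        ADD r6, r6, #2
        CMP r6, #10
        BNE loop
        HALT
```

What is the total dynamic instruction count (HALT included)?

25

MOV r1, #6 → r1=6
MOV r6, #4 → r6=4
MOV r3, #200 → r3=200
SUB r1, r1, #11 → r1=6-11=-5
LDR r1, [r3] → r1=M[200]=9
SUB r1, r1, #11 → r1=9-11=-2
ADD r3, r3, #4 → r3=200+4=204
ADD r6, r6, #2 → r6=4+2=6
CMP r6, #10  (cmp 6,10)
BNE loop: taken
SUB r1, r1, #11 → r1=(-2)-11=-13
LDR r1, [r3] → r1=M[204]=4
SUB r1, r1, #11 → r1=4-11=-7
ADD r3, r3, #4 → r3=204+4=208
ADD r6, r6, #2 → r6=6+2=8
CMP r6, #10  (cmp 8,10)
BNE loop: taken
SUB r1, r1, #11 → r1=(-7)-11=-18
LDR r1, [r3] → r1=M[208]=-3
SUB r1, r1, #11 → r1=(-3)-11=-14
ADD r3, r3, #4 → r3=208+4=212
ADD r6, r6, #2 → r6=8+2=10
CMP r6, #10  (cmp 10,10)
BNE loop: not taken
halt.
Total executed instructions: 25.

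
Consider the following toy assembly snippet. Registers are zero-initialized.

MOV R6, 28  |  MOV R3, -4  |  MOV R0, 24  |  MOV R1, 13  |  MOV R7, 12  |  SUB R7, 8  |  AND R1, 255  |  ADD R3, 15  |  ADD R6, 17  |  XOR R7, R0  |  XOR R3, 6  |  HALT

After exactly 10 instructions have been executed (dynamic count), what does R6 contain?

45

after MOV R6, 28: R6=28
after MOV R3, -4: R3=-4
after MOV R0, 24: R0=24
after MOV R1, 13: R1=13
after MOV R7, 12: R7=12
after SUB R7, 8: R7=12-8=4
after AND R1, 255: R1=13&255=13
after ADD R3, 15: R3=(-4)+15=11
after ADD R6, 17: R6=28+17=45
after XOR R7, R0: R7=4^24=28
After step 10: R6 = 45.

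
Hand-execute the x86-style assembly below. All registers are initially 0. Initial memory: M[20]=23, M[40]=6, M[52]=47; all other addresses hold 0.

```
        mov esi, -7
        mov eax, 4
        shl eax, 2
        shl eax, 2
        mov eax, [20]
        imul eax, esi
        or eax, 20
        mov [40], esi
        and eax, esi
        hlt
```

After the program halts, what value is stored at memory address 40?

-7

esi=-7
eax=4
eax=4<<2=16
eax=16<<2=64
eax=M[20]=23
eax=23*(-7)=-161
eax=(-161)|20=-161
mov [40], esi → M[40]=-7
eax=(-161)&(-7)=-167
halt.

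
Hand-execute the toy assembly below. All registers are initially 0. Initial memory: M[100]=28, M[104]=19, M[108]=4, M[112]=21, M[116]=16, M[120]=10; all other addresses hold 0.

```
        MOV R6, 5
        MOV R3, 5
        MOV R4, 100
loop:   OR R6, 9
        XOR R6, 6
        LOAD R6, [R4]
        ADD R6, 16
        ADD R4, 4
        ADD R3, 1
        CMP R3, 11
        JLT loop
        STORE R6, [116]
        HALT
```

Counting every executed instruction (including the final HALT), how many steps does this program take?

MOV R6, 5 → R6=5
MOV R3, 5 → R3=5
MOV R4, 100 → R4=100
OR R6, 9 → R6=5|9=13
XOR R6, 6 → R6=13^6=11
LOAD R6, [R4] → R6=M[100]=28
ADD R6, 16 → R6=28+16=44
ADD R4, 4 → R4=100+4=104
ADD R3, 1 → R3=5+1=6
CMP R3, 11  (cmp 6,11)
JLT loop: taken
OR R6, 9 → R6=44|9=45
XOR R6, 6 → R6=45^6=43
LOAD R6, [R4] → R6=M[104]=19
ADD R6, 16 → R6=19+16=35
ADD R4, 4 → R4=104+4=108
ADD R3, 1 → R3=6+1=7
CMP R3, 11  (cmp 7,11)
JLT loop: taken
OR R6, 9 → R6=35|9=43
XOR R6, 6 → R6=43^6=45
LOAD R6, [R4] → R6=M[108]=4
ADD R6, 16 → R6=4+16=20
ADD R4, 4 → R4=108+4=112
ADD R3, 1 → R3=7+1=8
CMP R3, 11  (cmp 8,11)
JLT loop: taken
OR R6, 9 → R6=20|9=29
XOR R6, 6 → R6=29^6=27
LOAD R6, [R4] → R6=M[112]=21
ADD R6, 16 → R6=21+16=37
ADD R4, 4 → R4=112+4=116
ADD R3, 1 → R3=8+1=9
CMP R3, 11  (cmp 9,11)
JLT loop: taken
OR R6, 9 → R6=37|9=45
XOR R6, 6 → R6=45^6=43
LOAD R6, [R4] → R6=M[116]=16
ADD R6, 16 → R6=16+16=32
ADD R4, 4 → R4=116+4=120
ADD R3, 1 → R3=9+1=10
CMP R3, 11  (cmp 10,11)
JLT loop: taken
OR R6, 9 → R6=32|9=41
XOR R6, 6 → R6=41^6=47
LOAD R6, [R4] → R6=M[120]=10
ADD R6, 16 → R6=10+16=26
ADD R4, 4 → R4=120+4=124
ADD R3, 1 → R3=10+1=11
CMP R3, 11  (cmp 11,11)
JLT loop: not taken
STORE R6, [116] → M[116]=26
halt.
Total executed instructions: 53.

53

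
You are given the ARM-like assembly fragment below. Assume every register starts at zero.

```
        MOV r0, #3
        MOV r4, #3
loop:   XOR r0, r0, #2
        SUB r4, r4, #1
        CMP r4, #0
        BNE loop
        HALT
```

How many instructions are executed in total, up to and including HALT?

15

after MOV r0, #3: r0=3
after MOV r4, #3: r4=3
after XOR r0, r0, #2: r0=3^2=1
after SUB r4, r4, #1: r4=3-1=2
CMP r4, #0  (cmp 2,0)
BNE loop: taken
after XOR r0, r0, #2: r0=1^2=3
after SUB r4, r4, #1: r4=2-1=1
CMP r4, #0  (cmp 1,0)
BNE loop: taken
after XOR r0, r0, #2: r0=3^2=1
after SUB r4, r4, #1: r4=1-1=0
CMP r4, #0  (cmp 0,0)
BNE loop: not taken
halt.
Total executed instructions: 15.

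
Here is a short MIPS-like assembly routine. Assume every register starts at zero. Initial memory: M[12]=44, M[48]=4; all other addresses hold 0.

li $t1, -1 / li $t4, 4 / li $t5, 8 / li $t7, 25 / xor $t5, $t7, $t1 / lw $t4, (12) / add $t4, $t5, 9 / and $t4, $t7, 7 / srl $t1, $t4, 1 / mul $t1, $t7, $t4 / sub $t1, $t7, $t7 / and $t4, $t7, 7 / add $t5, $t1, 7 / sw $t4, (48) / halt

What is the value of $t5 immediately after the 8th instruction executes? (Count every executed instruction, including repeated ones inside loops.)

-26

li $t1, -1 → $t1=-1
li $t4, 4 → $t4=4
li $t5, 8 → $t5=8
li $t7, 25 → $t7=25
xor $t5, $t7, $t1 → $t5=25^(-1)=-26
lw $t4, (12) → $t4=M[12]=44
add $t4, $t5, 9 → $t4=(-26)+9=-17
and $t4, $t7, 7 → $t4=25&7=1
After step 8: $t5 = -26.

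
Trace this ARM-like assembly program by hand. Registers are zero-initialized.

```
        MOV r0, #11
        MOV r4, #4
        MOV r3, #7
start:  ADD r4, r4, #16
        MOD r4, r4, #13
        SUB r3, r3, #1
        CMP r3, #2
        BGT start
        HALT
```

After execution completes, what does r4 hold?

6

r0=11
r4=4
r3=7
r4=4+16=20
r4=20%13=7
r3=7-1=6
CMP r3, #2  (cmp 6,2)
BGT start: taken
r4=7+16=23
r4=23%13=10
r3=6-1=5
CMP r3, #2  (cmp 5,2)
BGT start: taken
r4=10+16=26
r4=26%13=0
r3=5-1=4
CMP r3, #2  (cmp 4,2)
BGT start: taken
r4=0+16=16
r4=16%13=3
r3=4-1=3
CMP r3, #2  (cmp 3,2)
BGT start: taken
r4=3+16=19
r4=19%13=6
r3=3-1=2
CMP r3, #2  (cmp 2,2)
BGT start: not taken
halt.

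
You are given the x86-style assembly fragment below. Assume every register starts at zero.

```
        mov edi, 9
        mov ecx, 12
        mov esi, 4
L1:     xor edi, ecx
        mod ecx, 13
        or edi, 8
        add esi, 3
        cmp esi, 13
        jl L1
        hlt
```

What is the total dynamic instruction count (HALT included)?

edi=9
ecx=12
esi=4
edi=9^12=5
ecx=12%13=12
edi=5|8=13
esi=4+3=7
cmp esi, 13  (cmp 7,13)
jl L1: taken
edi=13^12=1
ecx=12%13=12
edi=1|8=9
esi=7+3=10
cmp esi, 13  (cmp 10,13)
jl L1: taken
edi=9^12=5
ecx=12%13=12
edi=5|8=13
esi=10+3=13
cmp esi, 13  (cmp 13,13)
jl L1: not taken
halt.
Total executed instructions: 22.

22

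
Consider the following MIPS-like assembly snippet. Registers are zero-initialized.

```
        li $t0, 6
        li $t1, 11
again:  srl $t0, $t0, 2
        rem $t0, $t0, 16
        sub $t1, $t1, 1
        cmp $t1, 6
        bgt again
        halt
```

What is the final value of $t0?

li $t0, 6 → $t0=6
li $t1, 11 → $t1=11
srl $t0, $t0, 2 → $t0=6>>2=1
rem $t0, $t0, 16 → $t0=1%16=1
sub $t1, $t1, 1 → $t1=11-1=10
cmp $t1, 6  (cmp 10,6)
bgt again: taken
srl $t0, $t0, 2 → $t0=1>>2=0
rem $t0, $t0, 16 → $t0=0%16=0
sub $t1, $t1, 1 → $t1=10-1=9
cmp $t1, 6  (cmp 9,6)
bgt again: taken
srl $t0, $t0, 2 → $t0=0>>2=0
rem $t0, $t0, 16 → $t0=0%16=0
sub $t1, $t1, 1 → $t1=9-1=8
cmp $t1, 6  (cmp 8,6)
bgt again: taken
srl $t0, $t0, 2 → $t0=0>>2=0
rem $t0, $t0, 16 → $t0=0%16=0
sub $t1, $t1, 1 → $t1=8-1=7
cmp $t1, 6  (cmp 7,6)
bgt again: taken
srl $t0, $t0, 2 → $t0=0>>2=0
rem $t0, $t0, 16 → $t0=0%16=0
sub $t1, $t1, 1 → $t1=7-1=6
cmp $t1, 6  (cmp 6,6)
bgt again: not taken
halt.

0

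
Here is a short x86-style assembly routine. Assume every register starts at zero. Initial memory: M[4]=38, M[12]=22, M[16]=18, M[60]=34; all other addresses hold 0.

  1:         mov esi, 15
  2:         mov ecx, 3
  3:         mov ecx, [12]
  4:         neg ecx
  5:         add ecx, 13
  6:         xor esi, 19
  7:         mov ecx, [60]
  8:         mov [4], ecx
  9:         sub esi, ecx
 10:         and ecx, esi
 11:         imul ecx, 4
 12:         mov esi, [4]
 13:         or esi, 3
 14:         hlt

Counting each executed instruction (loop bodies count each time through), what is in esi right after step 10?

-6

esi=15
ecx=3
ecx=M[12]=22
ecx=-(22)=-22
ecx=(-22)+13=-9
esi=15^19=28
ecx=M[60]=34
mov [4], ecx → M[4]=34
esi=28-34=-6
ecx=34&(-6)=34
After step 10: esi = -6.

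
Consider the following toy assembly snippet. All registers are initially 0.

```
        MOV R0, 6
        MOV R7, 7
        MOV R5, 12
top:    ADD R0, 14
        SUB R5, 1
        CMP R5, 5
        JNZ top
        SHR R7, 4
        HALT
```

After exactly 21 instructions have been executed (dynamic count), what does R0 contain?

MOV R0, 6 → R0=6
MOV R7, 7 → R7=7
MOV R5, 12 → R5=12
ADD R0, 14 → R0=6+14=20
SUB R5, 1 → R5=12-1=11
CMP R5, 5  (cmp 11,5)
JNZ top: taken
ADD R0, 14 → R0=20+14=34
SUB R5, 1 → R5=11-1=10
CMP R5, 5  (cmp 10,5)
JNZ top: taken
ADD R0, 14 → R0=34+14=48
SUB R5, 1 → R5=10-1=9
CMP R5, 5  (cmp 9,5)
JNZ top: taken
ADD R0, 14 → R0=48+14=62
SUB R5, 1 → R5=9-1=8
CMP R5, 5  (cmp 8,5)
JNZ top: taken
ADD R0, 14 → R0=62+14=76
SUB R5, 1 → R5=8-1=7
After step 21: R0 = 76.

76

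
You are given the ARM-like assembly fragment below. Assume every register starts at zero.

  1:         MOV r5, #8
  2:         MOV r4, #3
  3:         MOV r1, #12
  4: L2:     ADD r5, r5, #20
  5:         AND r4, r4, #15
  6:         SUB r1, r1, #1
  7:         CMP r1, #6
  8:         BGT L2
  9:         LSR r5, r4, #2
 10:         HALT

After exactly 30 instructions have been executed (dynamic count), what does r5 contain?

MOV r5, #8 → r5=8
MOV r4, #3 → r4=3
MOV r1, #12 → r1=12
ADD r5, r5, #20 → r5=8+20=28
AND r4, r4, #15 → r4=3&15=3
SUB r1, r1, #1 → r1=12-1=11
CMP r1, #6  (cmp 11,6)
BGT L2: taken
ADD r5, r5, #20 → r5=28+20=48
AND r4, r4, #15 → r4=3&15=3
SUB r1, r1, #1 → r1=11-1=10
CMP r1, #6  (cmp 10,6)
BGT L2: taken
ADD r5, r5, #20 → r5=48+20=68
AND r4, r4, #15 → r4=3&15=3
SUB r1, r1, #1 → r1=10-1=9
CMP r1, #6  (cmp 9,6)
BGT L2: taken
ADD r5, r5, #20 → r5=68+20=88
AND r4, r4, #15 → r4=3&15=3
SUB r1, r1, #1 → r1=9-1=8
CMP r1, #6  (cmp 8,6)
BGT L2: taken
ADD r5, r5, #20 → r5=88+20=108
AND r4, r4, #15 → r4=3&15=3
SUB r1, r1, #1 → r1=8-1=7
CMP r1, #6  (cmp 7,6)
BGT L2: taken
ADD r5, r5, #20 → r5=108+20=128
AND r4, r4, #15 → r4=3&15=3
After step 30: r5 = 128.

128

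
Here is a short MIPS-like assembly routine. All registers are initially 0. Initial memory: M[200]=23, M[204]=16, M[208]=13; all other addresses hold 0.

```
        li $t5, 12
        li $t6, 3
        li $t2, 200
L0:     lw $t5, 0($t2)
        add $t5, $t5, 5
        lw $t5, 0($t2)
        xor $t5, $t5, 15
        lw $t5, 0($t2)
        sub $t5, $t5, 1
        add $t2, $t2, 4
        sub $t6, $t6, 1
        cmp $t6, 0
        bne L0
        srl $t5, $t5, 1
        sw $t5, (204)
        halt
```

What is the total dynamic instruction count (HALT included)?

li $t5, 12 → $t5=12
li $t6, 3 → $t6=3
li $t2, 200 → $t2=200
lw $t5, 0($t2) → $t5=M[200]=23
add $t5, $t5, 5 → $t5=23+5=28
lw $t5, 0($t2) → $t5=M[200]=23
xor $t5, $t5, 15 → $t5=23^15=24
lw $t5, 0($t2) → $t5=M[200]=23
sub $t5, $t5, 1 → $t5=23-1=22
add $t2, $t2, 4 → $t2=200+4=204
sub $t6, $t6, 1 → $t6=3-1=2
cmp $t6, 0  (cmp 2,0)
bne L0: taken
lw $t5, 0($t2) → $t5=M[204]=16
add $t5, $t5, 5 → $t5=16+5=21
lw $t5, 0($t2) → $t5=M[204]=16
xor $t5, $t5, 15 → $t5=16^15=31
lw $t5, 0($t2) → $t5=M[204]=16
sub $t5, $t5, 1 → $t5=16-1=15
add $t2, $t2, 4 → $t2=204+4=208
sub $t6, $t6, 1 → $t6=2-1=1
cmp $t6, 0  (cmp 1,0)
bne L0: taken
lw $t5, 0($t2) → $t5=M[208]=13
add $t5, $t5, 5 → $t5=13+5=18
lw $t5, 0($t2) → $t5=M[208]=13
xor $t5, $t5, 15 → $t5=13^15=2
lw $t5, 0($t2) → $t5=M[208]=13
sub $t5, $t5, 1 → $t5=13-1=12
add $t2, $t2, 4 → $t2=208+4=212
sub $t6, $t6, 1 → $t6=1-1=0
cmp $t6, 0  (cmp 0,0)
bne L0: not taken
srl $t5, $t5, 1 → $t5=12>>1=6
sw $t5, (204) → M[204]=6
halt.
Total executed instructions: 36.

36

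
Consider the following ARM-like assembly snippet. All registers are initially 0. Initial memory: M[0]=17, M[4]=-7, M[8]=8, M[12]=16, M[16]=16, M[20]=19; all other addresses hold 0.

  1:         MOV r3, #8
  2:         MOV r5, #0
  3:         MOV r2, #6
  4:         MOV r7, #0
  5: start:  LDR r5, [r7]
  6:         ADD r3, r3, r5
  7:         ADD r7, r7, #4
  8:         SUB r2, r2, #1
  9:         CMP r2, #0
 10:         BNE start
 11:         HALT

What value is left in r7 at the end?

24

MOV r3, #8 → r3=8
MOV r5, #0 → r5=0
MOV r2, #6 → r2=6
MOV r7, #0 → r7=0
LDR r5, [r7] → r5=M[0]=17
ADD r3, r3, r5 → r3=8+17=25
ADD r7, r7, #4 → r7=0+4=4
SUB r2, r2, #1 → r2=6-1=5
CMP r2, #0  (cmp 5,0)
BNE start: taken
LDR r5, [r7] → r5=M[4]=-7
ADD r3, r3, r5 → r3=25+(-7)=18
ADD r7, r7, #4 → r7=4+4=8
SUB r2, r2, #1 → r2=5-1=4
CMP r2, #0  (cmp 4,0)
BNE start: taken
LDR r5, [r7] → r5=M[8]=8
ADD r3, r3, r5 → r3=18+8=26
ADD r7, r7, #4 → r7=8+4=12
SUB r2, r2, #1 → r2=4-1=3
CMP r2, #0  (cmp 3,0)
BNE start: taken
LDR r5, [r7] → r5=M[12]=16
ADD r3, r3, r5 → r3=26+16=42
ADD r7, r7, #4 → r7=12+4=16
SUB r2, r2, #1 → r2=3-1=2
CMP r2, #0  (cmp 2,0)
BNE start: taken
LDR r5, [r7] → r5=M[16]=16
ADD r3, r3, r5 → r3=42+16=58
ADD r7, r7, #4 → r7=16+4=20
SUB r2, r2, #1 → r2=2-1=1
CMP r2, #0  (cmp 1,0)
BNE start: taken
LDR r5, [r7] → r5=M[20]=19
ADD r3, r3, r5 → r3=58+19=77
ADD r7, r7, #4 → r7=20+4=24
SUB r2, r2, #1 → r2=1-1=0
CMP r2, #0  (cmp 0,0)
BNE start: not taken
halt.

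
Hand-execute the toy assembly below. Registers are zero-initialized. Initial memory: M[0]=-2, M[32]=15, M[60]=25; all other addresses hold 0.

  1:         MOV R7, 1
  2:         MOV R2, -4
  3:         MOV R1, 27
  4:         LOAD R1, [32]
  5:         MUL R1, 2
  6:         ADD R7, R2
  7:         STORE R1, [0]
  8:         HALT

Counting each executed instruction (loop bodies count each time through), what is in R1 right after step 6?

MOV R7, 1 → R7=1
MOV R2, -4 → R2=-4
MOV R1, 27 → R1=27
LOAD R1, [32] → R1=M[32]=15
MUL R1, 2 → R1=15*2=30
ADD R7, R2 → R7=1+(-4)=-3
After step 6: R1 = 30.

30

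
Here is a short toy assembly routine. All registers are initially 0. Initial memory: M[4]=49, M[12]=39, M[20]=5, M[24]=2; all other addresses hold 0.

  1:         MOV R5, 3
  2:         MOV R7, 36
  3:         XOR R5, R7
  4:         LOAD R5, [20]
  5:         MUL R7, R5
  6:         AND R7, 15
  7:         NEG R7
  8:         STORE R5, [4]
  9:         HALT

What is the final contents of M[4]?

after MOV R5, 3: R5=3
after MOV R7, 36: R7=36
after XOR R5, R7: R5=3^36=39
after LOAD R5, [20]: R5=M[20]=5
after MUL R7, R5: R7=36*5=180
after AND R7, 15: R7=180&15=4
after NEG R7: R7=-(4)=-4
STORE R5, [4] → M[4]=5
halt.

5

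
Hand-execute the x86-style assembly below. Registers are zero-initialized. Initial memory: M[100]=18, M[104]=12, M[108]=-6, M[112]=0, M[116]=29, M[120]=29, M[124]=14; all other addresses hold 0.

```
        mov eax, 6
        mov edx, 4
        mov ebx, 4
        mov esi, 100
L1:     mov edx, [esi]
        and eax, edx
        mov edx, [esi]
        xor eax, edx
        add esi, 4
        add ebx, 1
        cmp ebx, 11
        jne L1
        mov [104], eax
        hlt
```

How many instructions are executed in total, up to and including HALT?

62

after mov eax, 6: eax=6
after mov edx, 4: edx=4
after mov ebx, 4: ebx=4
after mov esi, 100: esi=100
after mov edx, [esi]: edx=M[100]=18
after and eax, edx: eax=6&18=2
after mov edx, [esi]: edx=M[100]=18
after xor eax, edx: eax=2^18=16
after add esi, 4: esi=100+4=104
after add ebx, 1: ebx=4+1=5
cmp ebx, 11  (cmp 5,11)
jne L1: taken
after mov edx, [esi]: edx=M[104]=12
after and eax, edx: eax=16&12=0
after mov edx, [esi]: edx=M[104]=12
after xor eax, edx: eax=0^12=12
after add esi, 4: esi=104+4=108
after add ebx, 1: ebx=5+1=6
cmp ebx, 11  (cmp 6,11)
jne L1: taken
after mov edx, [esi]: edx=M[108]=-6
after and eax, edx: eax=12&(-6)=8
after mov edx, [esi]: edx=M[108]=-6
after xor eax, edx: eax=8^(-6)=-14
after add esi, 4: esi=108+4=112
after add ebx, 1: ebx=6+1=7
cmp ebx, 11  (cmp 7,11)
jne L1: taken
after mov edx, [esi]: edx=M[112]=0
after and eax, edx: eax=(-14)&0=0
after mov edx, [esi]: edx=M[112]=0
after xor eax, edx: eax=0^0=0
after add esi, 4: esi=112+4=116
after add ebx, 1: ebx=7+1=8
cmp ebx, 11  (cmp 8,11)
jne L1: taken
after mov edx, [esi]: edx=M[116]=29
after and eax, edx: eax=0&29=0
after mov edx, [esi]: edx=M[116]=29
after xor eax, edx: eax=0^29=29
after add esi, 4: esi=116+4=120
after add ebx, 1: ebx=8+1=9
cmp ebx, 11  (cmp 9,11)
jne L1: taken
after mov edx, [esi]: edx=M[120]=29
after and eax, edx: eax=29&29=29
after mov edx, [esi]: edx=M[120]=29
after xor eax, edx: eax=29^29=0
after add esi, 4: esi=120+4=124
after add ebx, 1: ebx=9+1=10
cmp ebx, 11  (cmp 10,11)
jne L1: taken
after mov edx, [esi]: edx=M[124]=14
after and eax, edx: eax=0&14=0
after mov edx, [esi]: edx=M[124]=14
after xor eax, edx: eax=0^14=14
after add esi, 4: esi=124+4=128
after add ebx, 1: ebx=10+1=11
cmp ebx, 11  (cmp 11,11)
jne L1: not taken
mov [104], eax → M[104]=14
halt.
Total executed instructions: 62.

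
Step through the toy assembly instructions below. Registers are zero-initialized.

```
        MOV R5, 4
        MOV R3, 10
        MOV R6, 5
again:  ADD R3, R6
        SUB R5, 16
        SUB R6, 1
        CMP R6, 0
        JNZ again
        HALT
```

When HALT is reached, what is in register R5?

MOV R5, 4 → R5=4
MOV R3, 10 → R3=10
MOV R6, 5 → R6=5
ADD R3, R6 → R3=10+5=15
SUB R5, 16 → R5=4-16=-12
SUB R6, 1 → R6=5-1=4
CMP R6, 0  (cmp 4,0)
JNZ again: taken
ADD R3, R6 → R3=15+4=19
SUB R5, 16 → R5=(-12)-16=-28
SUB R6, 1 → R6=4-1=3
CMP R6, 0  (cmp 3,0)
JNZ again: taken
ADD R3, R6 → R3=19+3=22
SUB R5, 16 → R5=(-28)-16=-44
SUB R6, 1 → R6=3-1=2
CMP R6, 0  (cmp 2,0)
JNZ again: taken
ADD R3, R6 → R3=22+2=24
SUB R5, 16 → R5=(-44)-16=-60
SUB R6, 1 → R6=2-1=1
CMP R6, 0  (cmp 1,0)
JNZ again: taken
ADD R3, R6 → R3=24+1=25
SUB R5, 16 → R5=(-60)-16=-76
SUB R6, 1 → R6=1-1=0
CMP R6, 0  (cmp 0,0)
JNZ again: not taken
halt.

-76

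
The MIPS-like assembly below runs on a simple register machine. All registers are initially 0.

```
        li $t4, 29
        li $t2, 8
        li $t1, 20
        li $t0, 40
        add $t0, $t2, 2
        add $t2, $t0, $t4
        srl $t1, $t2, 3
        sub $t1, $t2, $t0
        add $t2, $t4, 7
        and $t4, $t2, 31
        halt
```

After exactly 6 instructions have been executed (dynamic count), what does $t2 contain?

after li $t4, 29: $t4=29
after li $t2, 8: $t2=8
after li $t1, 20: $t1=20
after li $t0, 40: $t0=40
after add $t0, $t2, 2: $t0=8+2=10
after add $t2, $t0, $t4: $t2=10+29=39
After step 6: $t2 = 39.

39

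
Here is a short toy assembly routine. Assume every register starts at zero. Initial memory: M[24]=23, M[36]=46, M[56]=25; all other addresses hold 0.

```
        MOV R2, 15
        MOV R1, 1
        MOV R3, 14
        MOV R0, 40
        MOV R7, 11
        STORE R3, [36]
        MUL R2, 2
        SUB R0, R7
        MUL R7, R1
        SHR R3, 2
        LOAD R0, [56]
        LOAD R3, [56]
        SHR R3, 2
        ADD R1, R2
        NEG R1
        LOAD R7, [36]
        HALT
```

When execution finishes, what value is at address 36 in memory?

14

R2=15
R1=1
R3=14
R0=40
R7=11
STORE R3, [36] → M[36]=14
R2=15*2=30
R0=40-11=29
R7=11*1=11
R3=14>>2=3
R0=M[56]=25
R3=M[56]=25
R3=25>>2=6
R1=1+30=31
R1=-(31)=-31
R7=M[36]=14
halt.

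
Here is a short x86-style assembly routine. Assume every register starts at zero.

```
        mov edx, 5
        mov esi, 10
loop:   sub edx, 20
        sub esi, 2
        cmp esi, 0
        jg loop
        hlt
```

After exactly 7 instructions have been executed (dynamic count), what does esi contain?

edx=5
esi=10
edx=5-20=-15
esi=10-2=8
cmp esi, 0  (cmp 8,0)
jg loop: taken
edx=(-15)-20=-35
After step 7: esi = 8.

8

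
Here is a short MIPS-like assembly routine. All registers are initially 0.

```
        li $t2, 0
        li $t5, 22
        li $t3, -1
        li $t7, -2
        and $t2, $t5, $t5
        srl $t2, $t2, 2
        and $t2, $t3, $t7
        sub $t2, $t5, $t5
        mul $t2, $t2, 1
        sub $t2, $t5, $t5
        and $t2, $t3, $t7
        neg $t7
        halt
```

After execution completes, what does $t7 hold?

2

after li $t2, 0: $t2=0
after li $t5, 22: $t5=22
after li $t3, -1: $t3=-1
after li $t7, -2: $t7=-2
after and $t2, $t5, $t5: $t2=22&22=22
after srl $t2, $t2, 2: $t2=22>>2=5
after and $t2, $t3, $t7: $t2=(-1)&(-2)=-2
after sub $t2, $t5, $t5: $t2=22-22=0
after mul $t2, $t2, 1: $t2=0*1=0
after sub $t2, $t5, $t5: $t2=22-22=0
after and $t2, $t3, $t7: $t2=(-1)&(-2)=-2
after neg $t7: $t7=-(-2)=2
halt.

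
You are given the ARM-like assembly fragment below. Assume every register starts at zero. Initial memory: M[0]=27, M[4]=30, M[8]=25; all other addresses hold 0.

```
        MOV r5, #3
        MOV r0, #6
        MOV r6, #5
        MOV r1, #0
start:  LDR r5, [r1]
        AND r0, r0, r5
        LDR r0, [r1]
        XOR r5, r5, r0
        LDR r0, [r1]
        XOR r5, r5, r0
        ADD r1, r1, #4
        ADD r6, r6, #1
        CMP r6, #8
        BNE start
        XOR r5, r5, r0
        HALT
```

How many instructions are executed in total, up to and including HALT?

MOV r5, #3 → r5=3
MOV r0, #6 → r0=6
MOV r6, #5 → r6=5
MOV r1, #0 → r1=0
LDR r5, [r1] → r5=M[0]=27
AND r0, r0, r5 → r0=6&27=2
LDR r0, [r1] → r0=M[0]=27
XOR r5, r5, r0 → r5=27^27=0
LDR r0, [r1] → r0=M[0]=27
XOR r5, r5, r0 → r5=0^27=27
ADD r1, r1, #4 → r1=0+4=4
ADD r6, r6, #1 → r6=5+1=6
CMP r6, #8  (cmp 6,8)
BNE start: taken
LDR r5, [r1] → r5=M[4]=30
AND r0, r0, r5 → r0=27&30=26
LDR r0, [r1] → r0=M[4]=30
XOR r5, r5, r0 → r5=30^30=0
LDR r0, [r1] → r0=M[4]=30
XOR r5, r5, r0 → r5=0^30=30
ADD r1, r1, #4 → r1=4+4=8
ADD r6, r6, #1 → r6=6+1=7
CMP r6, #8  (cmp 7,8)
BNE start: taken
LDR r5, [r1] → r5=M[8]=25
AND r0, r0, r5 → r0=30&25=24
LDR r0, [r1] → r0=M[8]=25
XOR r5, r5, r0 → r5=25^25=0
LDR r0, [r1] → r0=M[8]=25
XOR r5, r5, r0 → r5=0^25=25
ADD r1, r1, #4 → r1=8+4=12
ADD r6, r6, #1 → r6=7+1=8
CMP r6, #8  (cmp 8,8)
BNE start: not taken
XOR r5, r5, r0 → r5=25^25=0
halt.
Total executed instructions: 36.

36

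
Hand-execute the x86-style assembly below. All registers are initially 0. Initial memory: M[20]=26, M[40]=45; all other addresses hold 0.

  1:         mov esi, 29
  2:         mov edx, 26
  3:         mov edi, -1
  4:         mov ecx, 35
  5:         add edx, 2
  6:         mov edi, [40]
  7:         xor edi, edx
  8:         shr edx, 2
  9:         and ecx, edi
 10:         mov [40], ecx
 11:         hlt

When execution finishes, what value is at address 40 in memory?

after mov esi, 29: esi=29
after mov edx, 26: edx=26
after mov edi, -1: edi=-1
after mov ecx, 35: ecx=35
after add edx, 2: edx=26+2=28
after mov edi, [40]: edi=M[40]=45
after xor edi, edx: edi=45^28=49
after shr edx, 2: edx=28>>2=7
after and ecx, edi: ecx=35&49=33
mov [40], ecx → M[40]=33
halt.

33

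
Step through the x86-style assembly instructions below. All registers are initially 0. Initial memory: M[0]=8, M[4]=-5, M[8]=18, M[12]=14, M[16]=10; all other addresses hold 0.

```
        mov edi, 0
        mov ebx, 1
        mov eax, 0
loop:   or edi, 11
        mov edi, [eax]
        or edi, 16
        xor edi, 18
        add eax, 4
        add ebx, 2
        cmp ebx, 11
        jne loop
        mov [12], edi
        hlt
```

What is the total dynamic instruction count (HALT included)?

mov edi, 0 → edi=0
mov ebx, 1 → ebx=1
mov eax, 0 → eax=0
or edi, 11 → edi=0|11=11
mov edi, [eax] → edi=M[0]=8
or edi, 16 → edi=8|16=24
xor edi, 18 → edi=24^18=10
add eax, 4 → eax=0+4=4
add ebx, 2 → ebx=1+2=3
cmp ebx, 11  (cmp 3,11)
jne loop: taken
or edi, 11 → edi=10|11=11
mov edi, [eax] → edi=M[4]=-5
or edi, 16 → edi=(-5)|16=-5
xor edi, 18 → edi=(-5)^18=-23
add eax, 4 → eax=4+4=8
add ebx, 2 → ebx=3+2=5
cmp ebx, 11  (cmp 5,11)
jne loop: taken
or edi, 11 → edi=(-23)|11=-21
mov edi, [eax] → edi=M[8]=18
or edi, 16 → edi=18|16=18
xor edi, 18 → edi=18^18=0
add eax, 4 → eax=8+4=12
add ebx, 2 → ebx=5+2=7
cmp ebx, 11  (cmp 7,11)
jne loop: taken
or edi, 11 → edi=0|11=11
mov edi, [eax] → edi=M[12]=14
or edi, 16 → edi=14|16=30
xor edi, 18 → edi=30^18=12
add eax, 4 → eax=12+4=16
add ebx, 2 → ebx=7+2=9
cmp ebx, 11  (cmp 9,11)
jne loop: taken
or edi, 11 → edi=12|11=15
mov edi, [eax] → edi=M[16]=10
or edi, 16 → edi=10|16=26
xor edi, 18 → edi=26^18=8
add eax, 4 → eax=16+4=20
add ebx, 2 → ebx=9+2=11
cmp ebx, 11  (cmp 11,11)
jne loop: not taken
mov [12], edi → M[12]=8
halt.
Total executed instructions: 45.

45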